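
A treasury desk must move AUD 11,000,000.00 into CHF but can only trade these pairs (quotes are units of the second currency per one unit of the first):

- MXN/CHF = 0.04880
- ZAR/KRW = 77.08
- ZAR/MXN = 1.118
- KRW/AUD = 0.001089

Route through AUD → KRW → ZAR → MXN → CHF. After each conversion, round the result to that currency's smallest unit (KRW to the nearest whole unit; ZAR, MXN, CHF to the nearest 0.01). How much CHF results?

CHF 7,149,649.06

AUD 11,000,000.00 ÷ 0.001089 = KRW 10,101,010,101
KRW 10,101,010,101 ÷ 77.08 = ZAR 131,045,797.89
ZAR 131,045,797.89 × 1.118 = MXN 146,509,202.04
MXN 146,509,202.04 × 0.04880 = CHF 7,149,649.06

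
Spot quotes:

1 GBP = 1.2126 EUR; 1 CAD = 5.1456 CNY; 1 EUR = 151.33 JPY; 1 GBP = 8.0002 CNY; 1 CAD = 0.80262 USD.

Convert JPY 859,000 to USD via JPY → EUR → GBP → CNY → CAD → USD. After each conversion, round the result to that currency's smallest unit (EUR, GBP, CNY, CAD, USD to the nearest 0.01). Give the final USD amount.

JPY 859,000 ÷ 151.33 = EUR 5,676.34
EUR 5,676.34 ÷ 1.2126 = GBP 4,681.13
GBP 4,681.13 × 8.0002 = CNY 37,449.98
CNY 37,449.98 ÷ 5.1456 = CAD 7,278.06
CAD 7,278.06 × 0.80262 = USD 5,841.52

USD 5,841.52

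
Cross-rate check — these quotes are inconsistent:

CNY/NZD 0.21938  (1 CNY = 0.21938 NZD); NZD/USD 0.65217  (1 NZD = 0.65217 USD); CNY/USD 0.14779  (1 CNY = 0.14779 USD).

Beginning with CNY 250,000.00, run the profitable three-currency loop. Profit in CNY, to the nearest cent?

Profitable loop is CNY → USD → NZD → CNY:
CNY 250,000.00 × 0.14779 = USD 36,947.50
USD 36,947.50 ÷ 0.65217 = NZD 56,653.17
NZD 56,653.17 ÷ 0.21938 = CNY 258,242.20
Profit = CNY 258,242.20 − CNY 250,000.00

Profit: CNY 8,242.20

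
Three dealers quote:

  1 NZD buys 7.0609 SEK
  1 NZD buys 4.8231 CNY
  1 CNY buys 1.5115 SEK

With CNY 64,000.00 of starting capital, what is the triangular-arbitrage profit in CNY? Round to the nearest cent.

Profitable loop is CNY → SEK → NZD → CNY:
CNY 64,000.00 × 1.5115 = SEK 96,736.00
SEK 96,736.00 ÷ 7.0609 = NZD 13,700.24
NZD 13,700.24 × 4.8231 = CNY 66,077.61
Profit = CNY 66,077.61 − CNY 64,000.00

Profit: CNY 2,077.61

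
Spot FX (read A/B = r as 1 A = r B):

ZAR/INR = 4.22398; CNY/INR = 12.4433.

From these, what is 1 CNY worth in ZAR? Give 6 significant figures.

1 CNY × 12.4433 = 12.4433 INR
12.4433 INR ÷ 4.22398 = 2.94587 ZAR

CNY/ZAR = 2.94587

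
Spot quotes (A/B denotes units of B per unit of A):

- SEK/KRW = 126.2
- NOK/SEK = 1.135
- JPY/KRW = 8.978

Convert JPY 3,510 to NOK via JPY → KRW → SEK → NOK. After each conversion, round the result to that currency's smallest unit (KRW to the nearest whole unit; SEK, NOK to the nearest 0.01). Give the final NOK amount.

JPY 3,510 × 8.978 = KRW 31,513
KRW 31,513 ÷ 126.2 = SEK 249.71
SEK 249.71 ÷ 1.135 = NOK 220.01

NOK 220.01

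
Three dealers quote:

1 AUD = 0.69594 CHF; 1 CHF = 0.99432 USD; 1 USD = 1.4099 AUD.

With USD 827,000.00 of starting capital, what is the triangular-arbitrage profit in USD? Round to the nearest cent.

Profit: USD 20,655.19

Profitable loop is USD → CHF → AUD → USD:
USD 827,000.00 ÷ 0.99432 = CHF 831,724.19
CHF 831,724.19 ÷ 0.69594 = AUD 1,195,109.05
AUD 1,195,109.05 ÷ 1.4099 = USD 847,655.19
Profit = USD 847,655.19 − USD 827,000.00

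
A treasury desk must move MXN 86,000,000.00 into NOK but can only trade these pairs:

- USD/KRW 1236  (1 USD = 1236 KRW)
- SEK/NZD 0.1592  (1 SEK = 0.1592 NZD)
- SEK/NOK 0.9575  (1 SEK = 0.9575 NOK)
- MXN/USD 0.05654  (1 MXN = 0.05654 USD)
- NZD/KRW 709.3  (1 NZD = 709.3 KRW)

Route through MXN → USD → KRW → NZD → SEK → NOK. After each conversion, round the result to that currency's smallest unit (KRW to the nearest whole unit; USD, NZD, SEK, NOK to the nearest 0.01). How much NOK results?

MXN 86,000,000.00 × 0.05654 = USD 4,862,440.00
USD 4,862,440.00 × 1236 = KRW 6,009,975,840
KRW 6,009,975,840 ÷ 709.3 = NZD 8,473,108.47
NZD 8,473,108.47 ÷ 0.1592 = SEK 53,223,043.15
SEK 53,223,043.15 × 0.9575 = NOK 50,961,063.82

NOK 50,961,063.82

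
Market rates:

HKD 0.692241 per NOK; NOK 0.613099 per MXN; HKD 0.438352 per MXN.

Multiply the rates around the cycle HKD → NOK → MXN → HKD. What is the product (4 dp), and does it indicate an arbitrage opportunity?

Around HKD → NOK → MXN → HKD: 1 ÷ 0.692241 ÷ 0.613099 × 0.438352 = 1.032845
Product > 1; profitable direction is HKD → NOK → MXN → HKD.

1.0328 (arbitrage exists)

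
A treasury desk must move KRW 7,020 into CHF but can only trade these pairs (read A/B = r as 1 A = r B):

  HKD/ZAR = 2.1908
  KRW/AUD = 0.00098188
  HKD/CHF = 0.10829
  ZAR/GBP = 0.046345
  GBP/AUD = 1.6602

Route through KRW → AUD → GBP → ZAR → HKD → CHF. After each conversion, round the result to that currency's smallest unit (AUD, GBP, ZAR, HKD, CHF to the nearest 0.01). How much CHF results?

KRW 7,020 × 0.00098188 = AUD 6.89
AUD 6.89 ÷ 1.6602 = GBP 4.15
GBP 4.15 ÷ 0.046345 = ZAR 89.55
ZAR 89.55 ÷ 2.1908 = HKD 40.88
HKD 40.88 × 0.10829 = CHF 4.43

CHF 4.43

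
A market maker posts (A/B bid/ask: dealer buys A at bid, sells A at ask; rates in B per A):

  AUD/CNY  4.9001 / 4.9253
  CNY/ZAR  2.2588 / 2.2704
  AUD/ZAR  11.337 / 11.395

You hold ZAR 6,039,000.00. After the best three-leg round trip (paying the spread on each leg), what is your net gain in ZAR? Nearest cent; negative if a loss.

Net profit: ZAR 83,490.35

Best loop ZAR → CNY → AUD → ZAR:
ZAR 6,039,000.00 ÷ 2.2704 (buy CNY at ask) = CNY 2,659,883.72
CNY 2,659,883.72 ÷ 4.9253 (buy AUD at ask) = AUD 540,045.02
AUD 540,045.02 × 11.337 (sell AUD at bid) = ZAR 6,122,490.35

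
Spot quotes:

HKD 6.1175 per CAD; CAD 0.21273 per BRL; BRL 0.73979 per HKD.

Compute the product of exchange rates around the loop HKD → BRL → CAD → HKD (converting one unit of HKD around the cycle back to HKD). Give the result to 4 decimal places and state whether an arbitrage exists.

Around HKD → BRL → CAD → HKD: 1 × 0.73979 × 0.21273 × 6.1175 = 0.962745
Product < 1; profitable direction is HKD → CAD → BRL → HKD.

0.9627 (arbitrage exists)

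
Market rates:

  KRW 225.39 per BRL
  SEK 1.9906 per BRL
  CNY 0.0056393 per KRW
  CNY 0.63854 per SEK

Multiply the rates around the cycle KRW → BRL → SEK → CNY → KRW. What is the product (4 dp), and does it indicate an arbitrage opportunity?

1.0000 (no arbitrage)

Around KRW → BRL → SEK → CNY → KRW: 1 ÷ 225.39 × 1.9906 × 0.63854 ÷ 0.0056393 = 1.000028
Product ≈ 1 (deviation 0.003%, within rounding noise).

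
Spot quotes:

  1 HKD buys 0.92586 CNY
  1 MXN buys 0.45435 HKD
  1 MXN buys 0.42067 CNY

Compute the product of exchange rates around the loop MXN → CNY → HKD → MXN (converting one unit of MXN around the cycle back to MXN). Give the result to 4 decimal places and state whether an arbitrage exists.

Around MXN → CNY → HKD → MXN: 1 × 0.42067 ÷ 0.92586 ÷ 0.45435 = 1.000013
Product ≈ 1 (deviation 0.001%, within rounding noise).

1.0000 (no arbitrage)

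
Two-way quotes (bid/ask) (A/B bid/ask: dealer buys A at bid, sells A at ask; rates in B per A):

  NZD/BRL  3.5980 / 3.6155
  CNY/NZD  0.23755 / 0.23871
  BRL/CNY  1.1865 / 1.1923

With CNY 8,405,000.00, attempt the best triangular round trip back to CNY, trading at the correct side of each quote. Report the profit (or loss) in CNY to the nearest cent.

Best loop CNY → NZD → BRL → CNY:
CNY 8,405,000.00 × 0.23755 (sell CNY at bid) = NZD 1,996,607.75
NZD 1,996,607.75 × 3.5980 (sell NZD at bid) = BRL 7,183,794.68
BRL 7,183,794.68 × 1.1865 (sell BRL at bid) = CNY 8,523,572.39

Net profit: CNY 118,572.39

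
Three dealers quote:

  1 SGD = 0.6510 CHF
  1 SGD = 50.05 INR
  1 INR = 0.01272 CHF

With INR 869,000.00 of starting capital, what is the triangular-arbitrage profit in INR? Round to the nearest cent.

Profit: INR 19,606.68

Profitable loop is INR → SGD → CHF → INR:
INR 869,000.00 ÷ 50.05 = SGD 17,362.64
SGD 17,362.64 × 0.6510 = CHF 11,303.08
CHF 11,303.08 ÷ 0.01272 = INR 888,606.68
Profit = INR 888,606.68 − INR 869,000.00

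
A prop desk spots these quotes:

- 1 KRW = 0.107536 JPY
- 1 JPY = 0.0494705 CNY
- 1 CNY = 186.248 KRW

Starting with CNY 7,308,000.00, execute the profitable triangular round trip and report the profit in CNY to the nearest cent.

Profit: CNY 67,759.43

Profitable loop is CNY → JPY → KRW → CNY:
CNY 7,308,000.00 ÷ 0.0494705 = JPY 147,724,401
JPY 147,724,401 ÷ 0.107536 = KRW 1,373,720,442
KRW 1,373,720,442 ÷ 186.248 = CNY 7,375,759.43
Profit = CNY 7,375,759.43 − CNY 7,308,000.00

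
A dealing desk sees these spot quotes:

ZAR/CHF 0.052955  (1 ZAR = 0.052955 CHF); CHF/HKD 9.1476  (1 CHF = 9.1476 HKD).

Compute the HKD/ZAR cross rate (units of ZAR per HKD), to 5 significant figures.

1 HKD ÷ 9.1476 = 0.109318 CHF
0.109318 CHF ÷ 0.052955 = 2.06436 ZAR

HKD/ZAR = 2.0644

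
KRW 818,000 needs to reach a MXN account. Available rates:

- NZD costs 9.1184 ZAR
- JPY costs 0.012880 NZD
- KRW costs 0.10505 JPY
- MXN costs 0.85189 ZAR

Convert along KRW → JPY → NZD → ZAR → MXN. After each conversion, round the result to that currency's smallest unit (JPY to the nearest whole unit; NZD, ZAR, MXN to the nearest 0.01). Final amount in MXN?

KRW 818,000 × 0.10505 = JPY 85,931
JPY 85,931 × 0.012880 = NZD 1,106.79
NZD 1,106.79 × 9.1184 = ZAR 10,092.15
ZAR 10,092.15 ÷ 0.85189 = MXN 11,846.78

MXN 11,846.78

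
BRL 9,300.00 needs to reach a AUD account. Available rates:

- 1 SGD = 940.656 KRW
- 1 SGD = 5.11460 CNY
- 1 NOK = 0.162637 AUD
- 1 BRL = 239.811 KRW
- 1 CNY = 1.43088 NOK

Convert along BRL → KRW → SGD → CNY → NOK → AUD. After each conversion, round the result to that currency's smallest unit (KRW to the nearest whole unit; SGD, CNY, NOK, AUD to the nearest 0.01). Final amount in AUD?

AUD 2,821.99

BRL 9,300.00 × 239.811 = KRW 2,230,242
KRW 2,230,242 ÷ 940.656 = SGD 2,370.94
SGD 2,370.94 × 5.11460 = CNY 12,126.41
CNY 12,126.41 × 1.43088 = NOK 17,351.44
NOK 17,351.44 × 0.162637 = AUD 2,821.99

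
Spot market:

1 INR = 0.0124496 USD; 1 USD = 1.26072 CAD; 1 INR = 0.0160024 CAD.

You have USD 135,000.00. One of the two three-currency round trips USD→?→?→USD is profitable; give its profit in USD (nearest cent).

Profit: USD 2,640.06

Profitable loop is USD → INR → CAD → USD:
USD 135,000.00 ÷ 0.0124496 = INR 10,843,721.89
INR 10,843,721.89 × 0.0160024 = CAD 173,525.58
CAD 173,525.58 ÷ 1.26072 = USD 137,640.06
Profit = USD 137,640.06 − USD 135,000.00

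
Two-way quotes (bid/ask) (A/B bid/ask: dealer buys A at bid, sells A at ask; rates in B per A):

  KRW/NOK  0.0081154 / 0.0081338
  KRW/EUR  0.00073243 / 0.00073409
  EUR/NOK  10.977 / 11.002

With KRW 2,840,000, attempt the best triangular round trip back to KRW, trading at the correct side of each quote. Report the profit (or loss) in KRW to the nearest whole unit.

Net profit: KRW 13,693

Best loop KRW → NOK → EUR → KRW:
KRW 2,840,000 × 0.0081154 (sell KRW at bid) = NOK 23,047.74
NOK 23,047.74 ÷ 11.002 (buy EUR at ask) = EUR 2,094.87
EUR 2,094.87 ÷ 0.00073409 (buy KRW at ask) = KRW 2,853,693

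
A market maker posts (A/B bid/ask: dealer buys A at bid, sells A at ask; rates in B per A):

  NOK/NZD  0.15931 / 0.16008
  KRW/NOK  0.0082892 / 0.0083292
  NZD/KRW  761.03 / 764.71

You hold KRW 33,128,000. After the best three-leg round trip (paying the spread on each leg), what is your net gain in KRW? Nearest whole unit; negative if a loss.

Best loop KRW → NOK → NZD → KRW:
KRW 33,128,000 × 0.0082892 (sell KRW at bid) = NOK 274,604.62
NOK 274,604.62 × 0.15931 (sell NOK at bid) = NZD 43,747.26
NZD 43,747.26 × 761.03 (sell NZD at bid) = KRW 33,292,979

Net profit: KRW 164,979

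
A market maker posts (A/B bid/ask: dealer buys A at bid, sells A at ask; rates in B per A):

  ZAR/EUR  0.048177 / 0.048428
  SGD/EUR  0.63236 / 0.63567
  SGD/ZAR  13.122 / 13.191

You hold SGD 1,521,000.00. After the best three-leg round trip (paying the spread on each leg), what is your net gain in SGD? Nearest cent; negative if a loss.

Best loop SGD → ZAR → EUR → SGD:
SGD 1,521,000.00 × 13.122 (sell SGD at bid) = ZAR 19,958,562.00
ZAR 19,958,562.00 × 0.048177 (sell ZAR at bid) = EUR 961,543.64
EUR 961,543.64 ÷ 0.63567 (buy SGD at ask) = SGD 1,512,645.93

Net result: SGD -8,354.07 (no profitable arbitrage after spreads)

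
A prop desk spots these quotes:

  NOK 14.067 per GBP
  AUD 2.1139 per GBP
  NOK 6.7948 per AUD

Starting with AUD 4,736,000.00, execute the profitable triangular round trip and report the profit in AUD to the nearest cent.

Profit: AUD 99,833.32

Profitable loop is AUD → NOK → GBP → AUD:
AUD 4,736,000.00 × 6.7948 = NOK 32,180,172.80
NOK 32,180,172.80 ÷ 14.067 = GBP 2,287,635.80
GBP 2,287,635.80 × 2.1139 = AUD 4,835,833.32
Profit = AUD 4,835,833.32 − AUD 4,736,000.00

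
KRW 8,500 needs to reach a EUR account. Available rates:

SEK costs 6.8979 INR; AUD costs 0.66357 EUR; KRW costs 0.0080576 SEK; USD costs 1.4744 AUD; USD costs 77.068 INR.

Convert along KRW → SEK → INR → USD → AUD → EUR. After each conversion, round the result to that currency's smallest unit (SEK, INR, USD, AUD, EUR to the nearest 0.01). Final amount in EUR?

KRW 8,500 × 0.0080576 = SEK 68.49
SEK 68.49 × 6.8979 = INR 472.44
INR 472.44 ÷ 77.068 = USD 6.13
USD 6.13 × 1.4744 = AUD 9.04
AUD 9.04 × 0.66357 = EUR 6.00

EUR 6.00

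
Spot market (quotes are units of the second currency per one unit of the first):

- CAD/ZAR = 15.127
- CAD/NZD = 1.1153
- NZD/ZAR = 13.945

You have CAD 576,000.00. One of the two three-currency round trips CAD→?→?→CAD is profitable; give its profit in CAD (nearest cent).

Profit: CAD 16,215.67

Profitable loop is CAD → NZD → ZAR → CAD:
CAD 576,000.00 × 1.1153 = NZD 642,412.80
NZD 642,412.80 × 13.945 = ZAR 8,958,446.50
ZAR 8,958,446.50 ÷ 15.127 = CAD 592,215.67
Profit = CAD 592,215.67 − CAD 576,000.00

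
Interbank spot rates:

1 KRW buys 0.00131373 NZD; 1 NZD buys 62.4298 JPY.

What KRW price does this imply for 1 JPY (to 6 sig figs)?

JPY/KRW = 12.1928

1 JPY ÷ 62.4298 = 0.016018 NZD
0.016018 NZD ÷ 0.00131373 = 12.1928 KRW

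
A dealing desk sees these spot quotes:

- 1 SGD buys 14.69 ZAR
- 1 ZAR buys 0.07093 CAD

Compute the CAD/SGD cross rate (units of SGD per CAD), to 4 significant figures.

1 CAD ÷ 0.07093 = 14.0984 ZAR
14.0984 ZAR ÷ 14.69 = 0.959728 SGD

CAD/SGD = 0.9597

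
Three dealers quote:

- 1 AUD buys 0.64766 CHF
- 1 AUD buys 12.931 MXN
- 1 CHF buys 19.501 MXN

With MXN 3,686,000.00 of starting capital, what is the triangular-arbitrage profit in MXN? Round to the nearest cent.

Profit: MXN 87,840.01

Profitable loop is MXN → CHF → AUD → MXN:
MXN 3,686,000.00 ÷ 19.501 = CHF 189,015.95
CHF 189,015.95 ÷ 0.64766 = AUD 291,844.41
AUD 291,844.41 × 12.931 = MXN 3,773,840.01
Profit = MXN 3,773,840.01 − MXN 3,686,000.00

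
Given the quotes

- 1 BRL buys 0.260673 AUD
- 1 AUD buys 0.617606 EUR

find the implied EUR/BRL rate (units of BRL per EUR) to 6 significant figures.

EUR/BRL = 6.21144

1 EUR ÷ 0.617606 = 1.61916 AUD
1.61916 AUD ÷ 0.260673 = 6.21144 BRL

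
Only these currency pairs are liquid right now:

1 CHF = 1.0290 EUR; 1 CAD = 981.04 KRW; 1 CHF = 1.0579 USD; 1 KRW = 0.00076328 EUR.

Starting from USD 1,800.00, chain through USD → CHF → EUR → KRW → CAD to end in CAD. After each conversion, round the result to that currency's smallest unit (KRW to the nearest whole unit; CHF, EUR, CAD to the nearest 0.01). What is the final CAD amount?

CAD 2,338.14

USD 1,800.00 ÷ 1.0579 = CHF 1,701.48
CHF 1,701.48 × 1.0290 = EUR 1,750.82
EUR 1,750.82 ÷ 0.00076328 = KRW 2,293,811
KRW 2,293,811 ÷ 981.04 = CAD 2,338.14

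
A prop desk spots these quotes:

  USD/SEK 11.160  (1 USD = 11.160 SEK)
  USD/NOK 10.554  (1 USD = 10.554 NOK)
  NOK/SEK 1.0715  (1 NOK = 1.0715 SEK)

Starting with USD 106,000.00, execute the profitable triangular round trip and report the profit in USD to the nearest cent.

Profit: USD 1,411.54

Profitable loop is USD → NOK → SEK → USD:
USD 106,000.00 × 10.554 = NOK 1,118,724.00
NOK 1,118,724.00 × 1.0715 = SEK 1,198,712.77
SEK 1,198,712.77 ÷ 11.160 = USD 107,411.54
Profit = USD 107,411.54 − USD 106,000.00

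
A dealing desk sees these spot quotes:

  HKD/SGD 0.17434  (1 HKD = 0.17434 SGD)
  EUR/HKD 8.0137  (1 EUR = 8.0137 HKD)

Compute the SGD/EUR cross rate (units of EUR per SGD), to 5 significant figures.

SGD/EUR = 0.71576

1 SGD ÷ 0.17434 = 5.73592 HKD
5.73592 HKD ÷ 8.0137 = 0.715764 EUR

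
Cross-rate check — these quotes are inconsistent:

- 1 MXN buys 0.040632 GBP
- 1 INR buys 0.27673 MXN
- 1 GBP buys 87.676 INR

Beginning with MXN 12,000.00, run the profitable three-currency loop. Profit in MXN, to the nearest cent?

Profit: MXN 172.40

Profitable loop is MXN → INR → GBP → MXN:
MXN 12,000.00 ÷ 0.27673 = INR 43,363.57
INR 43,363.57 ÷ 87.676 = GBP 494.59
GBP 494.59 ÷ 0.040632 = MXN 12,172.40
Profit = MXN 12,172.40 − MXN 12,000.00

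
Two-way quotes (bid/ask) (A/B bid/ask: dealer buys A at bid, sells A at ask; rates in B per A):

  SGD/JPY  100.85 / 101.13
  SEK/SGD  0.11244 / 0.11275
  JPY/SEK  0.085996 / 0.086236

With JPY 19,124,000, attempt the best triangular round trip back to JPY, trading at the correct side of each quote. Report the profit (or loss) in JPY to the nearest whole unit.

Best loop JPY → SGD → SEK → JPY:
JPY 19,124,000 ÷ 101.13 (buy SGD at ask) = SGD 189,103.13
SGD 189,103.13 ÷ 0.11275 (buy SEK at ask) = SEK 1,677,189.66
SEK 1,677,189.66 ÷ 0.086236 (buy JPY at ask) = JPY 19,448,834

Net profit: JPY 324,834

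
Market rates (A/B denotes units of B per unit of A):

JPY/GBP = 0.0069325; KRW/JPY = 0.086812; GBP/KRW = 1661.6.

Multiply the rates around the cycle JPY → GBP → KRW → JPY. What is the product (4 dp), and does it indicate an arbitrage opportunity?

1.0000 (no arbitrage)

Around JPY → GBP → KRW → JPY: 1 × 0.0069325 × 1661.6 × 0.086812 = 0.999991
Product ≈ 1 (deviation 0.001%, within rounding noise).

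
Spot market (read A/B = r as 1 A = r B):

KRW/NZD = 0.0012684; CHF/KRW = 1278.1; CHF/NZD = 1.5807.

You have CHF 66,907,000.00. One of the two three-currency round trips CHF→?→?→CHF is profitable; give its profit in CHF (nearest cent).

Profitable loop is CHF → KRW → NZD → CHF:
CHF 66,907,000.00 × 1278.1 = KRW 85,513,836,700
KRW 85,513,836,700 × 0.0012684 = NZD 108,465,750.47
NZD 108,465,750.47 ÷ 1.5807 = CHF 68,618,808.42
Profit = CHF 68,618,808.42 − CHF 66,907,000.00

Profit: CHF 1,711,808.42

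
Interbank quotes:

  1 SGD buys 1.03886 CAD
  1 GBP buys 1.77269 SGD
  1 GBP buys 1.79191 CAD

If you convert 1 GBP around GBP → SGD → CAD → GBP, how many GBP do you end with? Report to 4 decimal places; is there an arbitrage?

1.0277 (arbitrage exists)

Around GBP → SGD → CAD → GBP: 1 × 1.77269 × 1.03886 ÷ 1.79191 = 1.027717
Product > 1; profitable direction is GBP → SGD → CAD → GBP.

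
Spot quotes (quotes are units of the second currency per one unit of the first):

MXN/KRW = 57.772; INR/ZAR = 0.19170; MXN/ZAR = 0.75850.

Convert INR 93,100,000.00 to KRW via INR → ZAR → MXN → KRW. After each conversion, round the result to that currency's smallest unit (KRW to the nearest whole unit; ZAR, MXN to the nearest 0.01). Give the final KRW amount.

INR 93,100,000.00 × 0.19170 = ZAR 17,847,270.00
ZAR 17,847,270.00 ÷ 0.75850 = MXN 23,529,690.18
MXN 23,529,690.18 × 57.772 = KRW 1,359,357,261

KRW 1,359,357,261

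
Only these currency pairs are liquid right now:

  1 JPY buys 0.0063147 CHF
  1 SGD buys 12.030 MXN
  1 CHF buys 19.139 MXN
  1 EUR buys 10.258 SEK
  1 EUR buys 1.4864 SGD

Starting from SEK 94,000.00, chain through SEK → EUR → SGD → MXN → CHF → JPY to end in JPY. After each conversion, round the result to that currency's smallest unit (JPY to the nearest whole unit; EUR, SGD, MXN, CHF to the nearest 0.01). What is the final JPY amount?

SEK 94,000.00 ÷ 10.258 = EUR 9,163.58
EUR 9,163.58 × 1.4864 = SGD 13,620.75
SGD 13,620.75 × 12.030 = MXN 163,857.62
MXN 163,857.62 ÷ 19.139 = CHF 8,561.45
CHF 8,561.45 ÷ 0.0063147 = JPY 1,355,797

JPY 1,355,797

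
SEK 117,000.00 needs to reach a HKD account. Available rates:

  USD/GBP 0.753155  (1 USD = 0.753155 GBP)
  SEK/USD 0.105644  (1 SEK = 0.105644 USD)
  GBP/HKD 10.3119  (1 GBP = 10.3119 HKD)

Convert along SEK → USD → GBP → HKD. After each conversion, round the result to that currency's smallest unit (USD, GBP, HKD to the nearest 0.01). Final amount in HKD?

SEK 117,000.00 × 0.105644 = USD 12,360.35
USD 12,360.35 × 0.753155 = GBP 9,309.26
GBP 9,309.26 × 10.3119 = HKD 95,996.16

HKD 95,996.16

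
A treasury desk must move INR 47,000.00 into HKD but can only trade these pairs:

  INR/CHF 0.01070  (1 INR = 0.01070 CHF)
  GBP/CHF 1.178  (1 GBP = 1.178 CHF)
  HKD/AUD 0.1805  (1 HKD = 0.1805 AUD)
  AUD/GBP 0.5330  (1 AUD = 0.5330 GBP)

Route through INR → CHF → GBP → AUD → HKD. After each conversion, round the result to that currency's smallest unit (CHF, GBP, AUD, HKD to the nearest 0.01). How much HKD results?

HKD 4,437.45

INR 47,000.00 × 0.01070 = CHF 502.90
CHF 502.90 ÷ 1.178 = GBP 426.91
GBP 426.91 ÷ 0.5330 = AUD 800.96
AUD 800.96 ÷ 0.1805 = HKD 4,437.45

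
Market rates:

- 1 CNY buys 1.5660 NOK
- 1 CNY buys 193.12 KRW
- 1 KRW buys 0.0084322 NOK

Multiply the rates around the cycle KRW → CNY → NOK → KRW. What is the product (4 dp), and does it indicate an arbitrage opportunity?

0.9617 (arbitrage exists)

Around KRW → CNY → NOK → KRW: 1 ÷ 193.12 × 1.5660 ÷ 0.0084322 = 0.961665
Product < 1; profitable direction is KRW → NOK → CNY → KRW.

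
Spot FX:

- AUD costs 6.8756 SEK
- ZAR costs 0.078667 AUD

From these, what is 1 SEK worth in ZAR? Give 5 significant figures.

1 SEK ÷ 6.8756 = 0.145442 AUD
0.145442 AUD ÷ 0.078667 = 1.84883 ZAR

SEK/ZAR = 1.8488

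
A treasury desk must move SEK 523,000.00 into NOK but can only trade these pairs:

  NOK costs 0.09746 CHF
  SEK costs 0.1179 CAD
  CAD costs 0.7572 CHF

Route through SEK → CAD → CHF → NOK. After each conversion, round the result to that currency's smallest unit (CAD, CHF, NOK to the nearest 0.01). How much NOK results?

NOK 479,070.80

SEK 523,000.00 × 0.1179 = CAD 61,661.70
CAD 61,661.70 × 0.7572 = CHF 46,690.24
CHF 46,690.24 ÷ 0.09746 = NOK 479,070.80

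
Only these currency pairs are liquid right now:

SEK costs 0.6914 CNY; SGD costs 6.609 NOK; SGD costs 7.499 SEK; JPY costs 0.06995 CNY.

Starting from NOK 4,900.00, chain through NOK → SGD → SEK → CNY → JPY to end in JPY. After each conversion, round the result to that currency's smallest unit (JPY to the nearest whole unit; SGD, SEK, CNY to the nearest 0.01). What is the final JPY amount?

NOK 4,900.00 ÷ 6.609 = SGD 741.41
SGD 741.41 × 7.499 = SEK 5,559.83
SEK 5,559.83 × 0.6914 = CNY 3,844.07
CNY 3,844.07 ÷ 0.06995 = JPY 54,955

JPY 54,955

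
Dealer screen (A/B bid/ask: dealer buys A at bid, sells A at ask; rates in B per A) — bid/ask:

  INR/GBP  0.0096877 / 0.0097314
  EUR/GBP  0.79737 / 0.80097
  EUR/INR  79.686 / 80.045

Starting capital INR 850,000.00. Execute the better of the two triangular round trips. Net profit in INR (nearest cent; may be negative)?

Best loop INR → EUR → GBP → INR:
INR 850,000.00 ÷ 80.045 (buy EUR at ask) = EUR 10,619.03
EUR 10,619.03 × 0.79737 (sell EUR at bid) = GBP 8,467.29
GBP 8,467.29 ÷ 0.0097314 (buy INR at ask) = INR 870,100.23

Net profit: INR 20,100.23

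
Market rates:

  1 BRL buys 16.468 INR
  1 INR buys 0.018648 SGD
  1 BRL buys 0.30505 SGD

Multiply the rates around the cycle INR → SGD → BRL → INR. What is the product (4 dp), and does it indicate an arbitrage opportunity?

Around INR → SGD → BRL → INR: 1 × 0.018648 ÷ 0.30505 × 16.468 = 1.006705
Product > 1; profitable direction is INR → SGD → BRL → INR.

1.0067 (arbitrage exists)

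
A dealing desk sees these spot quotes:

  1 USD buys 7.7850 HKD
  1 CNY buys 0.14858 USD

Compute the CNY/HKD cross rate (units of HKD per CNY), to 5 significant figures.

CNY/HKD = 1.1567

1 CNY × 0.14858 = 0.14858 USD
0.14858 USD × 7.7850 = 1.1567 HKD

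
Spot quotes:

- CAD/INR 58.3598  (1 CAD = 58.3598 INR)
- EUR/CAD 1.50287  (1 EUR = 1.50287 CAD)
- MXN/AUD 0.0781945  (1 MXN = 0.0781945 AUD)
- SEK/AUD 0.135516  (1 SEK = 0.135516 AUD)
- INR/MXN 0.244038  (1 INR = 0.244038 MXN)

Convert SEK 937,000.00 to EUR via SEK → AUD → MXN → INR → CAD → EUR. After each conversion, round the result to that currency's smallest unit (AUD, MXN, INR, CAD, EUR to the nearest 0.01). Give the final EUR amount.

EUR 75,868.47

SEK 937,000.00 × 0.135516 = AUD 126,978.49
AUD 126,978.49 ÷ 0.0781945 = MXN 1,623,880.07
MXN 1,623,880.07 ÷ 0.244038 = INR 6,654,209.88
INR 6,654,209.88 ÷ 58.3598 = CAD 114,020.44
CAD 114,020.44 ÷ 1.50287 = EUR 75,868.47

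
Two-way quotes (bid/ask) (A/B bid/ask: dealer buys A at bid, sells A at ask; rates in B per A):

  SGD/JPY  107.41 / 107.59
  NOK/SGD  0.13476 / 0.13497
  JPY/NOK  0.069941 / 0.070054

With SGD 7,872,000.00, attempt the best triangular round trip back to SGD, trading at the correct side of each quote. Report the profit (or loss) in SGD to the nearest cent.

Net profit: SGD 97,345.25

Best loop SGD → JPY → NOK → SGD:
SGD 7,872,000.00 × 107.41 (sell SGD at bid) = JPY 845,531,520
JPY 845,531,520 × 0.069941 (sell JPY at bid) = NOK 59,137,320.04
NOK 59,137,320.04 × 0.13476 (sell NOK at bid) = SGD 7,969,345.25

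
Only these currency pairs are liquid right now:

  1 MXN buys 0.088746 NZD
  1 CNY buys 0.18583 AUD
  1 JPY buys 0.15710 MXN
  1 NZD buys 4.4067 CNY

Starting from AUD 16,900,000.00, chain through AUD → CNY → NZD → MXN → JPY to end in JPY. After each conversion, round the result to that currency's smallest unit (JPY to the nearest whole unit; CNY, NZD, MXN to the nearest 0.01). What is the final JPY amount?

JPY 1,480,240,968

AUD 16,900,000.00 ÷ 0.18583 = CNY 90,943,335.31
CNY 90,943,335.31 ÷ 4.4067 = NZD 20,637,514.54
NZD 20,637,514.54 ÷ 0.088746 = MXN 232,545,856.04
MXN 232,545,856.04 ÷ 0.15710 = JPY 1,480,240,968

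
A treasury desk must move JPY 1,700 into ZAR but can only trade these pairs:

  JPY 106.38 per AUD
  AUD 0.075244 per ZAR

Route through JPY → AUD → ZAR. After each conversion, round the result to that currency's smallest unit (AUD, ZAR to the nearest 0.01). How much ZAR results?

ZAR 212.38

JPY 1,700 ÷ 106.38 = AUD 15.98
AUD 15.98 ÷ 0.075244 = ZAR 212.38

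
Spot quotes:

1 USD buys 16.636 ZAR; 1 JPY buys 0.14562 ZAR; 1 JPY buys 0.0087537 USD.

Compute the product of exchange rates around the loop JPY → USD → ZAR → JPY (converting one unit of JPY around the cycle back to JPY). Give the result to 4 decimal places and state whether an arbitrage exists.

1.0000 (no arbitrage)

Around JPY → USD → ZAR → JPY: 1 × 0.0087537 × 16.636 ÷ 0.14562 = 1.000045
Product ≈ 1 (deviation 0.005%, within rounding noise).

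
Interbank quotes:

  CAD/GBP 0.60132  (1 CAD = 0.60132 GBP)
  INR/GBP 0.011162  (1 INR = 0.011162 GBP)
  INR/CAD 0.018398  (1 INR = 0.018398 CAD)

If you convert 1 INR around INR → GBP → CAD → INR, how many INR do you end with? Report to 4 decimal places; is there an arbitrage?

1.0089 (arbitrage exists)

Around INR → GBP → CAD → INR: 1 × 0.011162 ÷ 0.60132 ÷ 0.018398 = 1.008941
Product > 1; profitable direction is INR → GBP → CAD → INR.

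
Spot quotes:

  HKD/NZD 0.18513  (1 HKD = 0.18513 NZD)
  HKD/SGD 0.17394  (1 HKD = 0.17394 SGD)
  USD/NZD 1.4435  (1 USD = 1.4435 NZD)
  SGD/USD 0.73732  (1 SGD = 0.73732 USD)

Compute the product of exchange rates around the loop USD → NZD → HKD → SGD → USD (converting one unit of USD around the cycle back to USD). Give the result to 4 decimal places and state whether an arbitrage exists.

1.0000 (no arbitrage)

Around USD → NZD → HKD → SGD → USD: 1 × 1.4435 ÷ 0.18513 × 0.17394 × 0.73732 = 0.999990
Product ≈ 1 (deviation 0.001%, within rounding noise).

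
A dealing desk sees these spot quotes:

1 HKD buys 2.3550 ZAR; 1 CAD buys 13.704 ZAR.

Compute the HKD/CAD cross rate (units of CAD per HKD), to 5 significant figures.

1 HKD × 2.3550 = 2.355 ZAR
2.355 ZAR ÷ 13.704 = 0.171848 CAD

HKD/CAD = 0.17185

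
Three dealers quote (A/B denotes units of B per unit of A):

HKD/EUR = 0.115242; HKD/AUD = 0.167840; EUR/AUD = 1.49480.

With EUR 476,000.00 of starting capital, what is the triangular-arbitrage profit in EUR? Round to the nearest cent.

Profitable loop is EUR → AUD → HKD → EUR:
EUR 476,000.00 × 1.49480 = AUD 711,524.80
AUD 711,524.80 ÷ 0.167840 = HKD 4,239,304.10
HKD 4,239,304.10 × 0.115242 = EUR 488,545.88
Profit = EUR 488,545.88 − EUR 476,000.00

Profit: EUR 12,545.88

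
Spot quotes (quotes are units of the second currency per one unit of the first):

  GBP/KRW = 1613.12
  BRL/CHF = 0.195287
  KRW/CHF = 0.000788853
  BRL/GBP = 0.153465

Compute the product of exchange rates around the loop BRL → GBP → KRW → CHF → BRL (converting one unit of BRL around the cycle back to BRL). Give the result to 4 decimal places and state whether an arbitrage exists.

1.0000 (no arbitrage)

Around BRL → GBP → KRW → CHF → BRL: 1 × 0.153465 × 1613.12 × 0.000788853 ÷ 0.195287 = 0.999997
Product ≈ 1 (deviation 0.000%, within rounding noise).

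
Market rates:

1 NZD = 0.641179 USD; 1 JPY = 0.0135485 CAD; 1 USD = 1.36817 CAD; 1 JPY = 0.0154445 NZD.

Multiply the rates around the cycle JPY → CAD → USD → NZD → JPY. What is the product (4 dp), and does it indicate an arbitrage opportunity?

1.0000 (no arbitrage)

Around JPY → CAD → USD → NZD → JPY: 1 × 0.0135485 ÷ 1.36817 ÷ 0.641179 ÷ 0.0154445 = 0.999995
Product ≈ 1 (deviation 0.000%, within rounding noise).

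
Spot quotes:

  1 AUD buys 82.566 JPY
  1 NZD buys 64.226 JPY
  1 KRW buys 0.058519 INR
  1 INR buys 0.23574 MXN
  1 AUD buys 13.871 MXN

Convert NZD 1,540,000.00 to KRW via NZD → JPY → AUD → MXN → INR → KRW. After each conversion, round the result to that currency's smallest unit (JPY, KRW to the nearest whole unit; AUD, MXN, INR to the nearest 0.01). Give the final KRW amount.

NZD 1,540,000.00 × 64.226 = JPY 98,908,040
JPY 98,908,040 ÷ 82.566 = AUD 1,197,926.99
AUD 1,197,926.99 × 13.871 = MXN 16,616,445.28
MXN 16,616,445.28 ÷ 0.23574 = INR 70,486,320.86
INR 70,486,320.86 ÷ 0.058519 = KRW 1,204,503,168

KRW 1,204,503,168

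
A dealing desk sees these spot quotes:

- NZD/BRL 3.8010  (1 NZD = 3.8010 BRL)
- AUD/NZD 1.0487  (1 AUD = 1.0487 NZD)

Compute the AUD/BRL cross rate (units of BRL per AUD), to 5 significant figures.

1 AUD × 1.0487 = 1.0487 NZD
1.0487 NZD × 3.8010 = 3.98611 BRL

AUD/BRL = 3.9861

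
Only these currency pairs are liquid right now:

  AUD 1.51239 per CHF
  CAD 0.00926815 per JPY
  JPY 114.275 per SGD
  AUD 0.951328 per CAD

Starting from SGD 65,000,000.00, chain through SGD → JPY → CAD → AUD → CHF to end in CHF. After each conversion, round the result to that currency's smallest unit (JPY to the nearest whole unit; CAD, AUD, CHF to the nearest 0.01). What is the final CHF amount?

SGD 65,000,000.00 × 114.275 = JPY 7,427,875,000
JPY 7,427,875,000 × 0.00926815 = CAD 68,842,659.68
CAD 68,842,659.68 × 0.951328 = AUD 65,491,949.75
AUD 65,491,949.75 ÷ 1.51239 = CHF 43,303,612.00

CHF 43,303,612.00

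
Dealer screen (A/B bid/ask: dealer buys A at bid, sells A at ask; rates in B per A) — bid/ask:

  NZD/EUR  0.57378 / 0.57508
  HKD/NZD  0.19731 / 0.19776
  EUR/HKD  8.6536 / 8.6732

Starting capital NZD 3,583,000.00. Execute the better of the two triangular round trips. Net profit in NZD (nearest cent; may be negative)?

Best loop NZD → HKD → EUR → NZD:
NZD 3,583,000.00 ÷ 0.19776 (buy HKD at ask) = HKD 18,117,920.71
HKD 18,117,920.71 ÷ 8.6732 (buy EUR at ask) = EUR 2,088,954.56
EUR 2,088,954.56 ÷ 0.57508 (buy NZD at ask) = NZD 3,632,459.07

Net profit: NZD 49,459.07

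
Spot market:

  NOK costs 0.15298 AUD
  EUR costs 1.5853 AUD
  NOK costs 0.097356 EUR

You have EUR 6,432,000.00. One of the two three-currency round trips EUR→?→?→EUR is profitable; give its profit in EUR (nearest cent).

Profit: EUR 57,116.34

Profitable loop is EUR → AUD → NOK → EUR:
EUR 6,432,000.00 × 1.5853 = AUD 10,196,649.60
AUD 10,196,649.60 ÷ 0.15298 = NOK 66,653,481.50
NOK 66,653,481.50 × 0.097356 = EUR 6,489,116.34
Profit = EUR 6,489,116.34 − EUR 6,432,000.00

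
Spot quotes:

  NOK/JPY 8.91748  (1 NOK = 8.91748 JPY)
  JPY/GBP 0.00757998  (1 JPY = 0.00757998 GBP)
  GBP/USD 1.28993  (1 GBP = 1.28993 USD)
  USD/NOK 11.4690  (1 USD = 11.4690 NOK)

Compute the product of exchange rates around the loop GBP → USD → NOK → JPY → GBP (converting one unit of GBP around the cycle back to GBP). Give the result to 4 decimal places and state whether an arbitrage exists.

Around GBP → USD → NOK → JPY → GBP: 1 × 1.28993 × 11.4690 × 8.91748 × 0.00757998 = 1.000004
Product ≈ 1 (deviation 0.000%, within rounding noise).

1.0000 (no arbitrage)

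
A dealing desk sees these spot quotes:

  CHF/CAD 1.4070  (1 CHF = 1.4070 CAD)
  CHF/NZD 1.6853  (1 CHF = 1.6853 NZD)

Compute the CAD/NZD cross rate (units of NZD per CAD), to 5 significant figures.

1 CAD ÷ 1.4070 = 0.710732 CHF
0.710732 CHF × 1.6853 = 1.1978 NZD

CAD/NZD = 1.1978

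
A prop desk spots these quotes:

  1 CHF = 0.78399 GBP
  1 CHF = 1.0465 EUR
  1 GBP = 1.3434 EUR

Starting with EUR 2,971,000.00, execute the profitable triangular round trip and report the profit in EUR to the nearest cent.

Profit: EUR 19,055.75

Profitable loop is EUR → CHF → GBP → EUR:
EUR 2,971,000.00 ÷ 1.0465 = CHF 2,838,987.10
CHF 2,838,987.10 × 0.78399 = GBP 2,225,737.50
GBP 2,225,737.50 × 1.3434 = EUR 2,990,055.75
Profit = EUR 2,990,055.75 − EUR 2,971,000.00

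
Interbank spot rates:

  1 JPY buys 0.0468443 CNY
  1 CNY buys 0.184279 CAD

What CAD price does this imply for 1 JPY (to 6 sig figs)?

1 JPY × 0.0468443 = 0.0468443 CNY
0.0468443 CNY × 0.184279 = 0.00863242 CAD

JPY/CAD = 0.00863242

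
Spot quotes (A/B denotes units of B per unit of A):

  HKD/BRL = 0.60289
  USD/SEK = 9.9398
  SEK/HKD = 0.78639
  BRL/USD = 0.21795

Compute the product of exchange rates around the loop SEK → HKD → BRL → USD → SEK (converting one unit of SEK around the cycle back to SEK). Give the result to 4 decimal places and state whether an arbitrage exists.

1.0271 (arbitrage exists)

Around SEK → HKD → BRL → USD → SEK: 1 × 0.78639 × 0.60289 × 0.21795 × 9.9398 = 1.027095
Product > 1; profitable direction is SEK → HKD → BRL → USD → SEK.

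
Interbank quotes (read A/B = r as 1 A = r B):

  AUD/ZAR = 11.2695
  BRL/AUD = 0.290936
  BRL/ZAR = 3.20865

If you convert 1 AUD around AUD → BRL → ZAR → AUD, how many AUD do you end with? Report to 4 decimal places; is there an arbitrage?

0.9786 (arbitrage exists)

Around AUD → BRL → ZAR → AUD: 1 ÷ 0.290936 × 3.20865 ÷ 11.2695 = 0.978634
Product < 1; profitable direction is AUD → ZAR → BRL → AUD.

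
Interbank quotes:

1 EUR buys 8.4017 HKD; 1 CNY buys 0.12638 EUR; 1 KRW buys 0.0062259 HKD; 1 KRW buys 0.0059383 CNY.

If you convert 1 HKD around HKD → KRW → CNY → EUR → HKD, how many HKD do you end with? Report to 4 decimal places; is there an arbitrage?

1.0128 (arbitrage exists)

Around HKD → KRW → CNY → EUR → HKD: 1 ÷ 0.0062259 × 0.0059383 × 0.12638 × 8.4017 = 1.012758
Product > 1; profitable direction is HKD → KRW → CNY → EUR → HKD.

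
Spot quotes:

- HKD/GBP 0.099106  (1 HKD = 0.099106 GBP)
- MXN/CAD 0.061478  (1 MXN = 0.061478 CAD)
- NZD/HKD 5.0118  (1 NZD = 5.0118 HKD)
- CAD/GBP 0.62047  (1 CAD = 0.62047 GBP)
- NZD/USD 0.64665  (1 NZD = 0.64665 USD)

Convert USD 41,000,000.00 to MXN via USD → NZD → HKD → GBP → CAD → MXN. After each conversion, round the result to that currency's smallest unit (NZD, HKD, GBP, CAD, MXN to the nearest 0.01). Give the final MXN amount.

USD 41,000,000.00 ÷ 0.64665 = NZD 63,403,695.97
NZD 63,403,695.97 × 5.0118 = HKD 317,766,643.46
HKD 317,766,643.46 × 0.099106 = GBP 31,492,580.97
GBP 31,492,580.97 ÷ 0.62047 = CAD 50,756,009.11
CAD 50,756,009.11 ÷ 0.061478 = MXN 825,596,296.40

MXN 825,596,296.40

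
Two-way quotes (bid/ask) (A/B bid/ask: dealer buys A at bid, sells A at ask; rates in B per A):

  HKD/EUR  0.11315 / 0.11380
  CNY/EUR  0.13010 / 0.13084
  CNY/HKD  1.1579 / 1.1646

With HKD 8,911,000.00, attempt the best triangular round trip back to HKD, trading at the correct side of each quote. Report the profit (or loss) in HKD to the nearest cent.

Best loop HKD → EUR → CNY → HKD:
HKD 8,911,000.00 × 0.11315 (sell HKD at bid) = EUR 1,008,279.65
EUR 1,008,279.65 ÷ 0.13084 (buy CNY at ask) = CNY 7,706,203.38
CNY 7,706,203.38 × 1.1579 (sell CNY at bid) = HKD 8,923,012.89

Net profit: HKD 12,012.89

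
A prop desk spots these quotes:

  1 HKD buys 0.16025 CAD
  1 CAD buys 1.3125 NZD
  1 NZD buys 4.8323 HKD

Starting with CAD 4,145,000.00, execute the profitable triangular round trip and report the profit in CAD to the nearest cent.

Profit: CAD 67,847.84

Profitable loop is CAD → NZD → HKD → CAD:
CAD 4,145,000.00 × 1.3125 = NZD 5,440,312.50
NZD 5,440,312.50 × 4.8323 = HKD 26,289,222.09
HKD 26,289,222.09 × 0.16025 = CAD 4,212,847.84
Profit = CAD 4,212,847.84 − CAD 4,145,000.00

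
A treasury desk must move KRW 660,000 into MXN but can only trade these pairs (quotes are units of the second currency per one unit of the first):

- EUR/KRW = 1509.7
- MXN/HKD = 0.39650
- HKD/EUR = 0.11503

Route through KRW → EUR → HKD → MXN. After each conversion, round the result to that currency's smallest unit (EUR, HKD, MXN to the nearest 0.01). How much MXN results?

MXN 9,585.09

KRW 660,000 ÷ 1509.7 = EUR 437.17
EUR 437.17 ÷ 0.11503 = HKD 3,800.49
HKD 3,800.49 ÷ 0.39650 = MXN 9,585.09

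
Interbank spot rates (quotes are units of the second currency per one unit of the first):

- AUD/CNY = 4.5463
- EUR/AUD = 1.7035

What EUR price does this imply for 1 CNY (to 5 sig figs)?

CNY/EUR = 0.12912

1 CNY ÷ 4.5463 = 0.219959 AUD
0.219959 AUD ÷ 1.7035 = 0.129122 EUR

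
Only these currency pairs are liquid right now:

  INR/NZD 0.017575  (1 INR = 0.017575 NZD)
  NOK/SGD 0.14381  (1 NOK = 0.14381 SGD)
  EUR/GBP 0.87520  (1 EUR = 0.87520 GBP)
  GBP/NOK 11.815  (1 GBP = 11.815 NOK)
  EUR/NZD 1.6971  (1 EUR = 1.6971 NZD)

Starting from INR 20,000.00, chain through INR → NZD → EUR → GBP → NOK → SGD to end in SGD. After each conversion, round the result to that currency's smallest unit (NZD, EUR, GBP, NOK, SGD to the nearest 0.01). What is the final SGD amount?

INR 20,000.00 × 0.017575 = NZD 351.50
NZD 351.50 ÷ 1.6971 = EUR 207.12
EUR 207.12 × 0.87520 = GBP 181.27
GBP 181.27 × 11.815 = NOK 2,141.71
NOK 2,141.71 × 0.14381 = SGD 308.00

SGD 308.00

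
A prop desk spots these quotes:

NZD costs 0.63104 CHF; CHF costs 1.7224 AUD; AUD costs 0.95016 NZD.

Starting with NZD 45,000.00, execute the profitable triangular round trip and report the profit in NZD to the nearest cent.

Profitable loop is NZD → CHF → AUD → NZD:
NZD 45,000.00 × 0.63104 = CHF 28,396.80
CHF 28,396.80 × 1.7224 = AUD 48,910.65
AUD 48,910.65 × 0.95016 = NZD 46,472.94
Profit = NZD 46,472.94 − NZD 45,000.00

Profit: NZD 1,472.94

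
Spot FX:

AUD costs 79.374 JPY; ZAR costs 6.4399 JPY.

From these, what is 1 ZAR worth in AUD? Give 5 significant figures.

1 ZAR × 6.4399 = 6.4399 JPY
6.4399 JPY ÷ 79.374 = 0.0811336 AUD

ZAR/AUD = 0.081134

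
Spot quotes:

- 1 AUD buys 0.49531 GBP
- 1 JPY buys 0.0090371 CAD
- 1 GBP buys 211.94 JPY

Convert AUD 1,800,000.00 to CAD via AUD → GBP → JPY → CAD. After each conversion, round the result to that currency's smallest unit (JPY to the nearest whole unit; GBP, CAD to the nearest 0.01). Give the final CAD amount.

AUD 1,800,000.00 × 0.49531 = GBP 891,558.00
GBP 891,558.00 × 211.94 = JPY 188,956,803
JPY 188,956,803 × 0.0090371 = CAD 1,707,621.52

CAD 1,707,621.52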